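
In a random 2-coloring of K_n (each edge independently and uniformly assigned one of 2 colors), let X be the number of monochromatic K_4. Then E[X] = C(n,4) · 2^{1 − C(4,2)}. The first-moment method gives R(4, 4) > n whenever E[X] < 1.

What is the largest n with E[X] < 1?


We need C(n, 4) · 2^{1 − 6} < 1, i.e. C(n, 4) < 2^{6 − 1} = 32.
Check values of n near the boundary:
  n = 4: C(4, 4) = 1; 1 < 32? YES
  n = 5: C(5, 4) = 5; 5 < 32? YES
  n = 6: C(6, 4) = 15; 15 < 32? YES
  n = 7: C(7, 4) = 35; 35 < 32? NO
  n = 8: C(8, 4) = 70; 70 < 32? NO
  n = 9: C(9, 4) = 126; 126 < 32? NO
The largest n with C(n, 4) < 32 is n = 6 (where E[X] = 15/32 ≈ 0.4687500). Hence R(4, 4) > 6, i.e. R(4, 4) ≥ 7.

Largest n = 6; hence R(4, 4) > 6.


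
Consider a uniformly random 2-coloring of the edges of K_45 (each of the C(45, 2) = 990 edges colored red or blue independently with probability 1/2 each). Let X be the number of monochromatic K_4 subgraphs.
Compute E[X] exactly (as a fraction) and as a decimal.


Let X = Σ_S X_S over the C(45, 4) = 148995 subsets S of size 4, where X_S = 1 if the K_4 on S is monochromatic.
For a fixed S, the K_4 on S has C(4, 2) = 6 edges. P[all 6 edges red] = (1/2)^6, and likewise for blue, so P[monochromatic] = 2·(1/2)^6 = 2^{1 − 6} = 1/32.
Summing: E[X] = C(45, 4) · 2^{1 − 6} = 148995 · 1/32 = 148995/32.
Numerically: E[X] ≈ 4656.094.

E[X] = C(45,4)·2^(1−C(4,2)) = 148995/32 ≈ 4656.094.


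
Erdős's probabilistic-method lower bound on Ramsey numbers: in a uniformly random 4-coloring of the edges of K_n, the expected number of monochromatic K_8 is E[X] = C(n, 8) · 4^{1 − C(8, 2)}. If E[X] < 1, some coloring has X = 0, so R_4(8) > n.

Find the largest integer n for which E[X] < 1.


We need C(n, 8) · 4^{1 − 28} < 1, i.e. C(n, 8) < 4^{28 − 1} = 18014398509481984.
Check values of n near the boundary:
  n = 404: C(404, 8) = 16415071523485570; 16415071523485570 < 18014398509481984? YES
  n = 405: C(405, 8) = 16745853821188050; 16745853821188050 < 18014398509481984? YES
  n = 406: C(406, 8) = 17082453897995850; 17082453897995850 < 18014398509481984? YES
  n = 407: C(407, 8) = 17424959239309050; 17424959239309050 < 18014398509481984? YES
  n = 408: C(408, 8) = 17773458424095231; 17773458424095231 < 18014398509481984? YES
  n = 409: C(409, 8) = 18128041135797879; 18128041135797879 < 18014398509481984? NO
The largest n with C(n, 8) < 18014398509481984 is n = 408 (where E[X] = 17773458424095231/18014398509481984 ≈ 0.986625). Hence R_4(8) > 408, i.e. R_4(8) ≥ 409.

Largest n = 408; hence R_4(8) > 408.


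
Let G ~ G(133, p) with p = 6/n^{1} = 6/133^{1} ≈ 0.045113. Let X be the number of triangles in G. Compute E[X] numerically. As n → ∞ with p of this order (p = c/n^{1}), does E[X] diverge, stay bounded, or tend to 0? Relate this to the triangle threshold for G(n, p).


Number of potential triangles: C(133, 3) = 383306.
Each occurs with probability p³ ≈ (0.045113)³ ≈ 9.1811869e-05.
By linearity: E[X] = C(133, 3)·p³ ≈ 383306 · 9.1811869e-05 ≈ 35.19204.
Here α = 1, so p = 6/n is exactly at the triangle threshold p ~ 1/n. Asymptotically E[X] → c³/6 = 6³/6 = 36 ≈ 36.00000, a bounded constant. In this regime the triangle count is asymptotically Poisson(c³/6).

E[X] ≈ 35.19204; in regime p = Θ(1/n^{1}) E[X] stays bounded (at the triangle threshold p ~ 1/n).


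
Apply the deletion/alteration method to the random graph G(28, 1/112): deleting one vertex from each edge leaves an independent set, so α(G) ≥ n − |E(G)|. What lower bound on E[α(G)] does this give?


E[|E(G)|] = C(28, 2)·p = 378 · (1/112) = 27/8.
E[α(G)] ≥ n − E[|E(G)|] = 28 − 27/8 = 197/8.
Numerically: ≈ 24.625000.
(This is only a lower bound; the true E[α(G)] may be larger.)

E[α(G)] ≥ 197/8 ≈ 24.625000.


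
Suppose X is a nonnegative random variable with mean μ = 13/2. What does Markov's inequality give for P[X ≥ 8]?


μ = E[X] = 13/2, a = 8.
Markov: P[X ≥ 8] ≤ μ/a = (13/2)/8 = 13/16.
Numerically: ≈ 0.812.
(Since a = 8 > μ = 6.500, the bound 13/16 is < 1 and informative.)

P[X ≥ 8] ≤ 13/16 ≈ 0.812.


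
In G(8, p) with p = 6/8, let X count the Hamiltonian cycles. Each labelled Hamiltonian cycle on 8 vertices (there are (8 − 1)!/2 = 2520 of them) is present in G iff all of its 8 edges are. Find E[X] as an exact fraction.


K_8 has (8 − 1)!/2 = 2520 labelled Hamiltonian cycles.
For each such Hamiltonian cycle H, let X_H = 1 if all 8 edges of H are present in G. Then P[X_H = 1] = p^{8} = (3/4)^{8} = 6561/65536.
By linearity: E[X] = Σ_H E[X_H] = 2520 · p^{8} = 2520 · 6561/65536 = 2066715/8192.
Numerically: E[X] ≈ 252.3.

E[X] = 2520 · (3/4)^{8} = 2066715/8192 ≈ 252.3.


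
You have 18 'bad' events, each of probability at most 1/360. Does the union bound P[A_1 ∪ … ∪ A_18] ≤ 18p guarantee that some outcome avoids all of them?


Union bound: P[∪_{i=1}^{18} A_i] ≤ Σ_i P[A_i] ≤ 18·p = 18·(1/360) = 1/20.
Numerically: 1/20 ≈ 0.0500000.
Is 1/20 < 1? YES.
Since P[∪ A_i] ≤ 1/20 < 1, the complement has P[∩ A_i^c] ≥ 1 − 1/20 = 19/20 > 0, so some outcome avoids every A_i.

18·p = 1/20 ≈ 0.0500000; existence CERTIFIED by the union bound.


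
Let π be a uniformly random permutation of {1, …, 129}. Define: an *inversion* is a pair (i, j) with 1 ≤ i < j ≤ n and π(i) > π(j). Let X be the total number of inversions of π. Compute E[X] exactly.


Write X = Σ X_I over the C(129, 2) = 8256 pairs i < j, with X_I the indicator of one inversion.
There are 8256 indicators.
For each fixed pair i < j, the values π(i) and π(j) are two distinct elements of {1, …, 129} in uniformly random order; by symmetry P[π(i) > π(j)] = 1/2.
By linearity: E[X] = 8256 · (1/2) = C(129, 2) · (1/2) = 8256/2 = 4128 ≈ 4128.00000.

E[X] = 4128 = 4128.00000.


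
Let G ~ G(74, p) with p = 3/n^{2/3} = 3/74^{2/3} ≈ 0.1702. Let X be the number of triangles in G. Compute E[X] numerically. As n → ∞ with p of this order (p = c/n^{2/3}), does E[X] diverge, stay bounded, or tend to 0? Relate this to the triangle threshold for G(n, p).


Number of potential triangles: C(74, 3) = 64824.
Each occurs with probability p³ ≈ (0.1702)³ ≈ 4.930606e-03.
By linearity: E[X] = C(74, 3)·p³ ≈ 64824 · 4.930606e-03 ≈ 319.6216.
Since α = 2/3 < 1, p = c/n^{2/3} ≫ 1/n is above the triangle threshold p ~ 1/n. Asymptotically E[X] ~ (c³/6)·n^{3(1−α)} = (3³/6)·n^{1} → ∞; triangles are abundant w.h.p.

E[X] ≈ 319.6216; in regime p = Θ(1/n^{2/3}) E[X] diverges (above the triangle threshold p ~ 1/n).


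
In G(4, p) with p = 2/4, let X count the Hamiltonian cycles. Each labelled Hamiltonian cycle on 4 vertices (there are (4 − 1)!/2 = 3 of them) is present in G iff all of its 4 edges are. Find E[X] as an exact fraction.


K_4 has (4 − 1)!/2 = 3 labelled Hamiltonian cycles.
For each such Hamiltonian cycle H, let X_H = 1 if all 4 edges of H are present in G. Then P[X_H = 1] = p^{4} = (1/2)^{4} = 1/16.
Summing the indicators: E[X] = Σ_H E[X_H] = 3 · p^{4} = 3 · 1/16 = 3/16.
Numerically: E[X] ≈ 0.1875.

E[X] = 3 · (1/2)^{4} = 3/16 ≈ 0.1875.


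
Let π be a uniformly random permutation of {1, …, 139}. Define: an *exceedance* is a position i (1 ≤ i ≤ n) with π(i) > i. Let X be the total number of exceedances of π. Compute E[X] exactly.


Write X = Σ_{i=1}^{139} X_i, where X_i = 1_{π(i) > i}.
For each fixed i, π(i) is uniform over {1, …, 139} (marginal of a uniform permutation), so P[π(i) > i] = (n − i)/n. Summing: Σ_{i=1}^{139} (n − i)/n = (0 + 1 + … + 138)/139 = 139(139 − 1)/(2·139) = (139 − 1)/2.
Hence E[X] = Σ_{i=1}^{139} (139 − i)/139 = 69 ≈ 69.0000.

E[X] = 69 = 69.0000.


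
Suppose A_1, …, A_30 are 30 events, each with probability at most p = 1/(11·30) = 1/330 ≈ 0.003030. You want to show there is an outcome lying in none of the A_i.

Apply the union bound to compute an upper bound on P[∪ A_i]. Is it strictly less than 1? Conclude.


Union bound: P[∪_{i=1}^{30} A_i] ≤ Σ_i P[A_i] ≤ 30·p = 30·(1/330) = 1/11.
Numerically: 1/11 ≈ 0.090909.
Is 1/11 < 1? YES.
Since P[∪ A_i] ≤ 1/11 < 1, the complement has P[∩ A_i^c] ≥ 1 − 1/11 = 10/11 > 0, so some outcome avoids every A_i.

30·p = 1/11 ≈ 0.090909; existence CERTIFIED by the union bound.


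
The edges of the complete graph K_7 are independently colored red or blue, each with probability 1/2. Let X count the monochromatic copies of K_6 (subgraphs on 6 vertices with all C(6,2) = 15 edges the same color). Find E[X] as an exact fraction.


Let X = Σ_S X_S over the C(7, 6) = 7 subsets S of size 6, where X_S = 1 if the K_6 on S is monochromatic.
For a fixed S, the K_6 on S has C(6, 2) = 15 edges. P[all 15 edges red] = (1/2)^15, and likewise for blue, so P[monochromatic] = 2·(1/2)^15 = 2^{1 − 15} = 1/16384.
By linearity: E[X] = C(7, 6) · 2^{1 − 15} = 7 · 1/16384 = 7/16384.
Numerically: E[X] ≈ 0.00043.

E[X] = C(7,6)·2^(1−C(6,2)) = 7/16384 ≈ 0.00043.


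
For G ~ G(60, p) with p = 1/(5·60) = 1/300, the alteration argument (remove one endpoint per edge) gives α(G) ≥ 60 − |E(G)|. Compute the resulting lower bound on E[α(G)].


E[|E(G)|] = C(60, 2)·p = 1770 · (1/300) = 59/10.
E[α(G)] ≥ n − E[|E(G)|] = 60 − 59/10 = 541/10.
Numerically: ≈ 54.1000.
(This is only a lower bound; the true E[α(G)] may be larger.)

E[α(G)] ≥ 541/10 ≈ 54.1000.


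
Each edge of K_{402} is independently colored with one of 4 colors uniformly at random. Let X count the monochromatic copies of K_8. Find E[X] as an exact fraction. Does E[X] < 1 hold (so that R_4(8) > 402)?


E[X] = C(402, 8) · 4^{1 − 28} = 15770615726749950 · 4^{−27} = 15770615726749950/18014398509481984.
As a reduced fraction: E[X] = 7885307863374975/9007199254740992 ≈ 0.8754.
Is E[X] < 1? YES.
Since E[X] < 1, there exists a 4-coloring of K_{402} with no monochromatic K_8; hence R_4(8) > 402.

E[X] = 7885307863374975/9007199254740992 ≈ 0.8754; E[X] < 1, so R_4(8) > 402.


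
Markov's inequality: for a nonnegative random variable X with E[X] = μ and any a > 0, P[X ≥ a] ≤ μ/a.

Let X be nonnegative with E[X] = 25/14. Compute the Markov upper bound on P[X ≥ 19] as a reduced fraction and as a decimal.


μ = E[X] = 25/14, a = 19.
Markov: P[X ≥ 19] ≤ μ/a = (25/14)/19 = 25/266.
Numerically: ≈ 0.094.
(Since a = 19 > μ = 1.786, the bound 25/266 is < 1 and informative.)

P[X ≥ 19] ≤ 25/266 ≈ 0.094.


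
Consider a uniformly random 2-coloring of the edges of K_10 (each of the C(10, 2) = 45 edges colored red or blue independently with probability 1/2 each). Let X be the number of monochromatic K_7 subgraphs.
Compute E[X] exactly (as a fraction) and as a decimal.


Let X = Σ_S X_S over the C(10, 7) = 120 subsets S of size 7, where X_S = 1 if the K_7 on S is monochromatic.
For a fixed S, the K_7 on S has C(7, 2) = 21 edges. P[all 21 edges red] = (1/2)^21, and likewise for blue, so P[monochromatic] = 2·(1/2)^21 = 2^{1 − 21} = 1/1048576.
Summing: E[X] = C(10, 7) · 2^{1 − 21} = 120 · 1/1048576 = 15/131072.
Numerically: E[X] ≈ 0.000114.

E[X] = C(10,7)·2^(1−C(7,2)) = 15/131072 ≈ 0.000114.


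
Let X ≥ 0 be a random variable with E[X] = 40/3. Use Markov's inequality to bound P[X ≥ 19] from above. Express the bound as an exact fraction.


μ = E[X] = 40/3, a = 19.
Markov: P[X ≥ 19] ≤ μ/a = (40/3)/19 = 40/57.
Numerically: ≈ 0.7018.
(Since a = 19 > μ = 13.3333, the bound 40/57 is < 1 and informative.)

P[X ≥ 19] ≤ 40/57 ≈ 0.7018.


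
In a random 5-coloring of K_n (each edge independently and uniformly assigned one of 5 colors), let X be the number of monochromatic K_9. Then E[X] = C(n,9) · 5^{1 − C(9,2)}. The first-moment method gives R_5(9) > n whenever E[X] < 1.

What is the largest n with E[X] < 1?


We need C(n, 9) · 5^{1 − 36} < 1, i.e. C(n, 9) < 5^{36 − 1} = 2910383045673370361328125.
Check values of n near the boundary:
  n = 2170: C(2170, 9) = 2891746779868845075610510; 2891746779868845075610510 < 2910383045673370361328125? YES
  n = 2171: C(2171, 9) = 2903784578674959601827205; 2903784578674959601827205 < 2910383045673370361328125? YES
  n = 2172: C(2172, 9) = 2915866900084148060642020; 2915866900084148060642020 < 2910383045673370361328125? NO
  n = 2173: C(2173, 9) = 2927993888115921319674265; 2927993888115921319674265 < 2910383045673370361328125? NO
  n = 2174: C(2174, 9) = 2940165687188920530702934; 2940165687188920530702934 < 2910383045673370361328125? NO
The largest n with C(n, 9) < 2910383045673370361328125 is n = 2171 (where E[X] = 580756915734991920365441/582076609134674072265625 ≈ 0.9977). Hence R_5(9) > 2171, i.e. R_5(9) ≥ 2172.

Largest n = 2171; hence R_5(9) > 2171.


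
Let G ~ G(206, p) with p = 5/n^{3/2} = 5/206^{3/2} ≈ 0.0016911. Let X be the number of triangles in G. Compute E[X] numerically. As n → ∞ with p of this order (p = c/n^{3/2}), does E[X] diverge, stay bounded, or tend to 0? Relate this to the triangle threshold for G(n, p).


Number of potential triangles: C(206, 3) = 1435820.
Each occurs with probability p³ ≈ (0.0016911)³ ≈ 4.8362364e-09.
By linearity: E[X] = C(206, 3)·p³ ≈ 1435820 · 4.8362364e-09 ≈ 0.00694.
Since α = 3/2 > 1, p = c/n^{3/2} = o(1/n) is below the triangle threshold p ~ 1/n. Asymptotically E[X] ~ (c³/6)·n^{3(1−α)} = (5³/6)·n^{-1.5} → 0, so by Markov's inequality G has no triangles w.h.p.

E[X] ≈ 0.00694; in regime p = Θ(1/n^{3/2}) E[X] tends to 0 (below the triangle threshold p ~ 1/n).


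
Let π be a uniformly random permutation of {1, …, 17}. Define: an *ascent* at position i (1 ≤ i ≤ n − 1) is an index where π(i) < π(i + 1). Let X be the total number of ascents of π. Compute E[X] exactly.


Write X = Σ X_I over i = 1, …, 16, with X_I the indicator of one ascent.
There are 16 indicators.
For each fixed i, the pair (π(i), π(i+1)) is a uniformly random ordered pair of distinct values from {1, …, 17}; by symmetry P[π(i) < π(i+1)] = 1/2.
By linearity: E[X] = 16 · (1/2) = (17 − 1) · (1/2) = 8 ≈ 8.0000.

E[X] = 8 = 8.0000.


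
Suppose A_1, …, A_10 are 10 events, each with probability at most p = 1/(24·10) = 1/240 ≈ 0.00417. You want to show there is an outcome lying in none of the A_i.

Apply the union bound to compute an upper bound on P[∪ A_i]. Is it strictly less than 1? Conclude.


Union bound: P[∪_{i=1}^{10} A_i] ≤ Σ_i P[A_i] ≤ 10·p = 10·(1/240) = 1/24.
Numerically: 1/24 ≈ 0.04167.
Is 1/24 < 1? YES.
Since P[∪ A_i] ≤ 1/24 < 1, the complement has P[∩ A_i^c] ≥ 1 − 1/24 = 23/24 > 0, so some outcome avoids every A_i.

10·p = 1/24 ≈ 0.04167; existence CERTIFIED by the union bound.


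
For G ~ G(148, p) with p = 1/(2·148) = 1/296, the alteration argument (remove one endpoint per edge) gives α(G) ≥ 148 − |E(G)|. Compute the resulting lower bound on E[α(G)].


E[|E(G)|] = C(148, 2)·p = 10878 · (1/296) = 147/4.
E[α(G)] ≥ n − E[|E(G)|] = 148 − 147/4 = 445/4.
Numerically: ≈ 111.250.
(This is only a lower bound; the true E[α(G)] may be larger.)

E[α(G)] ≥ 445/4 ≈ 111.250.


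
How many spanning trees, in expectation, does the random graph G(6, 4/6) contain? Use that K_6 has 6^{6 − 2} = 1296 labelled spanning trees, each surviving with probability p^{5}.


K_6 has 6^{6 − 2} = 1296 labelled spanning trees.
For each such spanning tree H, let X_H = 1 if all 5 edges of H are present in G. Then P[X_H = 1] = p^{5} = (2/3)^{5} = 32/243.
Summing the indicators: E[X] = Σ_H E[X_H] = 1296 · p^{5} = 1296 · 32/243 = 512/3.
Numerically: E[X] ≈ 171.

E[X] = 1296 · (2/3)^{5} = 512/3 ≈ 171.


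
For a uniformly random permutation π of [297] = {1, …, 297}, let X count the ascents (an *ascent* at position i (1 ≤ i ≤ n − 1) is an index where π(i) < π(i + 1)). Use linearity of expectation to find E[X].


Write X = Σ X_I over i = 1, …, 296, with X_I the indicator of one ascent.
There are 296 indicators.
For each fixed i, the pair (π(i), π(i+1)) is a uniformly random ordered pair of distinct values from {1, …, 297}; by symmetry P[π(i) < π(i+1)] = 1/2.
By linearity: E[X] = 296 · (1/2) = (297 − 1) · (1/2) = 148 ≈ 148.000000.

E[X] = 148 = 148.000000.


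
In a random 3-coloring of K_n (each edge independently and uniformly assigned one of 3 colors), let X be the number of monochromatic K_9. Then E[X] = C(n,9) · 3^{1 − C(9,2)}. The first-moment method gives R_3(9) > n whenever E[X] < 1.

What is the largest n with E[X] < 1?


We need C(n, 9) · 3^{1 − 36} < 1, i.e. C(n, 9) < 3^{36 − 1} = 50031545098999707.
Check values of n near the boundary:
  n = 298: C(298, 9) = 45207677551849890; 45207677551849890 < 50031545098999707? YES
  n = 299: C(299, 9) = 46610674441390059; 46610674441390059 < 50031545098999707? YES
  n = 300: C(300, 9) = 48052241692154700; 48052241692154700 < 50031545098999707? YES
  n = 301: C(301, 9) = 49533303936090975; 49533303936090975 < 50031545098999707? YES
  n = 302: C(302, 9) = 51054804739588650; 51054804739588650 < 50031545098999707? NO
  n = 303: C(303, 9) = 52617706925494425; 52617706925494425 < 50031545098999707? NO
  n = 304: C(304, 9) = 54222992899492560; 54222992899492560 < 50031545098999707? NO
The largest n with C(n, 9) < 50031545098999707 is n = 301 (where E[X] = 16511101312030325/16677181699666569 ≈ 0.990041). Hence R_3(9) > 301, i.e. R_3(9) ≥ 302.

Largest n = 301; hence R_3(9) > 301.


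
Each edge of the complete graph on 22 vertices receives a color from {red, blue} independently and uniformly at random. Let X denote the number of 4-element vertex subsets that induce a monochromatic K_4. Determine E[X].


Let X = Σ_S X_S over the C(22, 4) = 7315 subsets S of size 4, where X_S = 1 if the K_4 on S is monochromatic.
For a fixed S, the K_4 on S has C(4, 2) = 6 edges. P[all 6 edges red] = (1/2)^6, and likewise for blue, so P[monochromatic] = 2·(1/2)^6 = 2^{1 − 6} = 1/32.
By linearity of expectation: E[X] = C(22, 4) · 2^{1 − 6} = 7315 · 1/32 = 7315/32.
Numerically: E[X] ≈ 228.593750.

E[X] = C(22,4)·2^(1−C(4,2)) = 7315/32 ≈ 228.593750.


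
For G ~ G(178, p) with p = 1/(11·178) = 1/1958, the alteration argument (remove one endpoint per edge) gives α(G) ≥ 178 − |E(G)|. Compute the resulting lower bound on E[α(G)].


E[|E(G)|] = C(178, 2)·p = 15753 · (1/1958) = 177/22.
E[α(G)] ≥ n − E[|E(G)|] = 178 − 177/22 = 3739/22.
Numerically: ≈ 169.955.
(This is only a lower bound; the true E[α(G)] may be larger.)

E[α(G)] ≥ 3739/22 ≈ 169.955.


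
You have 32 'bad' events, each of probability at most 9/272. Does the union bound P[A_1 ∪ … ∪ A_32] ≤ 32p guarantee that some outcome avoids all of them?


Union bound: P[∪_{i=1}^{32} A_i] ≤ Σ_i P[A_i] ≤ 32·p = 32·(9/272) = 18/17.
Numerically: 18/17 ≈ 1.0588.
Is 18/17 < 1? NO.
Since the bound 18/17 is ≥ 1, the union bound is uninformative here; it does NOT by itself certify existence.

32·p = 18/17 ≈ 1.0588; existence NOT certified by the union bound.


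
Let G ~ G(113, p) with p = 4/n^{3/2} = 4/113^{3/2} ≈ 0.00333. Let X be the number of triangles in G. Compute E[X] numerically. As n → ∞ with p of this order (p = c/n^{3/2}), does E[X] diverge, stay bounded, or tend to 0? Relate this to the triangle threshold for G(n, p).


Number of potential triangles: C(113, 3) = 234136.
Each occurs with probability p³ ≈ (0.00333)³ ≈ 3.692555e-08.
By linearity: E[X] = C(113, 3)·p³ ≈ 234136 · 3.692555e-08 ≈ 0.0086.
Since α = 3/2 > 1, p = c/n^{3/2} = o(1/n) is below the triangle threshold p ~ 1/n. Asymptotically E[X] ~ (c³/6)·n^{3(1−α)} = (4³/6)·n^{-1.5} → 0, so by Markov's inequality G has no triangles w.h.p.

E[X] ≈ 0.0086; in regime p = Θ(1/n^{3/2}) E[X] tends to 0 (below the triangle threshold p ~ 1/n).


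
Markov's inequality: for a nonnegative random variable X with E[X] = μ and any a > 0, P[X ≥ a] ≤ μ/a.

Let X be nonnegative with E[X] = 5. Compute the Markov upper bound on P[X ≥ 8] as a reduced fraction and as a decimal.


μ = E[X] = 5, a = 8.
Markov: P[X ≥ 8] ≤ μ/a = (5)/8 = 5/8.
Numerically: ≈ 0.6250.
(Since a = 8 > μ = 5.0000, the bound 5/8 is < 1 and informative.)

P[X ≥ 8] ≤ 5/8 ≈ 0.6250.


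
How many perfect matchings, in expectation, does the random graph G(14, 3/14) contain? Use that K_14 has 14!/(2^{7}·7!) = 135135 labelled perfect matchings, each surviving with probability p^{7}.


K_14 has 14!/(2^{7}·7!) = 135135 labelled perfect matchings.
For each such perfect matching H, let X_H = 1 if all 7 edges of H are present in G. Then P[X_H = 1] = p^{7} = (3/14)^{7} = 2187/105413504.
By linearity of expectation: E[X] = Σ_H E[X_H] = 135135 · p^{7} = 135135 · 2187/105413504 = 42220035/15059072.
Numerically: E[X] ≈ 2.804.

E[X] = 135135 · (3/14)^{7} = 42220035/15059072 ≈ 2.804.


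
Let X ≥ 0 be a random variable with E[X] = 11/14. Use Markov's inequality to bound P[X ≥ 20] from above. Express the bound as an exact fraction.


μ = E[X] = 11/14, a = 20.
Markov: P[X ≥ 20] ≤ μ/a = (11/14)/20 = 11/280.
Numerically: ≈ 0.039286.
(Since a = 20 > μ = 0.785714, the bound 11/280 is < 1 and informative.)

P[X ≥ 20] ≤ 11/280 ≈ 0.039286.


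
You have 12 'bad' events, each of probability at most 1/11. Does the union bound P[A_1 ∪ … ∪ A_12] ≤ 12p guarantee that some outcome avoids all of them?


Union bound: P[∪_{i=1}^{12} A_i] ≤ Σ_i P[A_i] ≤ 12·p = 12·(1/11) = 12/11.
Numerically: 12/11 ≈ 1.09091.
Is 12/11 < 1? NO.
Since the bound 12/11 is ≥ 1, the union bound is uninformative here; it does NOT by itself certify existence.

12·p = 12/11 ≈ 1.09091; existence NOT certified by the union bound.


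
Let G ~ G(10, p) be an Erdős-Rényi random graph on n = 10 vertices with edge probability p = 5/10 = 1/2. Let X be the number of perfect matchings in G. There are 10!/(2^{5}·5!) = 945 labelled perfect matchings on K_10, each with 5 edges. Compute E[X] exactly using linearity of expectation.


K_10 has 10!/(2^{5}·5!) = 945 labelled perfect matchings.
For each such perfect matching H, let X_H = 1 if all 5 edges of H are present in G. Then P[X_H = 1] = p^{5} = (1/2)^{5} = 1/32.
By linearity: E[X] = Σ_H E[X_H] = 945 · p^{5} = 945 · 1/32 = 945/32.
Numerically: E[X] ≈ 29.5312.

E[X] = 945 · (1/2)^{5} = 945/32 ≈ 29.5312.


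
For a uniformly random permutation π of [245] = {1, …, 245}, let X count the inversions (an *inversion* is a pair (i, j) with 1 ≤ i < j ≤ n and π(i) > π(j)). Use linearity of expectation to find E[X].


Write X = Σ X_I over the C(245, 2) = 29890 pairs i < j, with X_I the indicator of one inversion.
There are 29890 indicators.
For each fixed pair i < j, the values π(i) and π(j) are two distinct elements of {1, …, 245} in uniformly random order; by symmetry P[π(i) > π(j)] = 1/2.
By linearity: E[X] = 29890 · (1/2) = C(245, 2) · (1/2) = 29890/2 = 14945 ≈ 14945.00000.

E[X] = 14945 = 14945.00000.


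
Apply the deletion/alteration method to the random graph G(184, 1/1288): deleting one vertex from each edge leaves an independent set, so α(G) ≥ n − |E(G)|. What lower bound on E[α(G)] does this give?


E[|E(G)|] = C(184, 2)·p = 16836 · (1/1288) = 183/14.
E[α(G)] ≥ n − E[|E(G)|] = 184 − 183/14 = 2393/14.
Numerically: ≈ 170.9286.
(This is only a lower bound; the true E[α(G)] may be larger.)

E[α(G)] ≥ 2393/14 ≈ 170.9286.


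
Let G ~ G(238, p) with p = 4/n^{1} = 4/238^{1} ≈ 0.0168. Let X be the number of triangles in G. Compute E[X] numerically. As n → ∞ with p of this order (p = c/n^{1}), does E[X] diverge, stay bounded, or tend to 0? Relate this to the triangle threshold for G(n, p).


Number of potential triangles: C(238, 3) = 2218636.
Each occurs with probability p³ ≈ (0.0168)³ ≈ 4.74733e-06.
By linearity: E[X] = C(238, 3)·p³ ≈ 2218636 · 4.74733e-06 ≈ 10.533.
Here α = 1, so p = 4/n is exactly at the triangle threshold p ~ 1/n. Asymptotically E[X] → c³/6 = 4³/6 = 32/3 ≈ 10.667, a bounded constant. In this regime the triangle count is asymptotically Poisson(c³/6).

E[X] ≈ 10.533; in regime p = Θ(1/n^{1}) E[X] stays bounded (at the triangle threshold p ~ 1/n).


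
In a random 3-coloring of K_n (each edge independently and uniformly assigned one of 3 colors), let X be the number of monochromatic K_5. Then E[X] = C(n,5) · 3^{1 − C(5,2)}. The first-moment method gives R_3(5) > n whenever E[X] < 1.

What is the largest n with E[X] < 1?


We need C(n, 5) · 3^{1 − 10} < 1, i.e. C(n, 5) < 3^{10 − 1} = 19683.
Check values of n near the boundary:
  n = 18: C(18, 5) = 8568; 8568 < 19683? YES
  n = 19: C(19, 5) = 11628; 11628 < 19683? YES
  n = 20: C(20, 5) = 15504; 15504 < 19683? YES
  n = 21: C(21, 5) = 20349; 20349 < 19683? NO
  n = 22: C(22, 5) = 26334; 26334 < 19683? NO
The largest n with C(n, 5) < 19683 is n = 20 (where E[X] = 5168/6561 ≈ 0.7877). Hence R_3(5) > 20, i.e. R_3(5) ≥ 21.

Largest n = 20; hence R_3(5) > 20.


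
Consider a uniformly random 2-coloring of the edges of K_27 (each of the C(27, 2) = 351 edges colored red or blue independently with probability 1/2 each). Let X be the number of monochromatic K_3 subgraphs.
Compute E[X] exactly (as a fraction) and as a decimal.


Let X = Σ_S X_S over the C(27, 3) = 2925 subsets S of size 3, where X_S = 1 if the K_3 on S is monochromatic.
For a fixed S, the K_3 on S has C(3, 2) = 3 edges. P[all 3 edges red] = (1/2)^3, and likewise for blue, so P[monochromatic] = 2·(1/2)^3 = 2^{1 − 3} = 1/4.
Summing: E[X] = C(27, 3) · 2^{1 − 3} = 2925 · 1/4 = 2925/4.
Numerically: E[X] ≈ 731.2500.

E[X] = C(27,3)·2^(1−C(3,2)) = 2925/4 ≈ 731.2500.


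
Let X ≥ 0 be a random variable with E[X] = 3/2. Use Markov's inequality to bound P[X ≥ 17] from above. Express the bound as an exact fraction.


μ = E[X] = 3/2, a = 17.
Markov: P[X ≥ 17] ≤ μ/a = (3/2)/17 = 3/34.
Numerically: ≈ 0.0882.
(Since a = 17 > μ = 1.5000, the bound 3/34 is < 1 and informative.)

P[X ≥ 17] ≤ 3/34 ≈ 0.0882.


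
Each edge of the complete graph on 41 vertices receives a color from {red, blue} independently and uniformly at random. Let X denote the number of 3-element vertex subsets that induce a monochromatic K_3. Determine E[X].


Let X = Σ_S X_S over the C(41, 3) = 10660 subsets S of size 3, where X_S = 1 if the K_3 on S is monochromatic.
For a fixed S, the K_3 on S has C(3, 2) = 3 edges. P[all 3 edges red] = (1/2)^3, and likewise for blue, so P[monochromatic] = 2·(1/2)^3 = 2^{1 − 3} = 1/4.
By linearity of expectation: E[X] = C(41, 3) · 2^{1 − 3} = 10660 · 1/4 = 2665.
Numerically: E[X] ≈ 2665.000.

E[X] = C(41,3)·2^(1−C(3,2)) = 2665 ≈ 2665.000.


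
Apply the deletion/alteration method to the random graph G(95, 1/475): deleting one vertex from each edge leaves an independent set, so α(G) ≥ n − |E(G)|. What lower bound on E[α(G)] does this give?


E[|E(G)|] = C(95, 2)·p = 4465 · (1/475) = 47/5.
E[α(G)] ≥ n − E[|E(G)|] = 95 − 47/5 = 428/5.
Numerically: ≈ 85.600.
(This is only a lower bound; the true E[α(G)] may be larger.)

E[α(G)] ≥ 428/5 ≈ 85.600.


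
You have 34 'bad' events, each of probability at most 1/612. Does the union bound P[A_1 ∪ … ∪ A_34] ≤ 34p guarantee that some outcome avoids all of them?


Union bound: P[∪_{i=1}^{34} A_i] ≤ Σ_i P[A_i] ≤ 34·p = 34·(1/612) = 1/18.
Numerically: 1/18 ≈ 0.0556.
Is 1/18 < 1? YES.
Since P[∪ A_i] ≤ 1/18 < 1, the complement has P[∩ A_i^c] ≥ 1 − 1/18 = 17/18 > 0, so some outcome avoids every A_i.

34·p = 1/18 ≈ 0.0556; existence CERTIFIED by the union bound.


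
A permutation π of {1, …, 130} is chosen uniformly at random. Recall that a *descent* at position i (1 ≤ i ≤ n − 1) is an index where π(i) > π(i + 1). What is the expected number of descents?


Write X = Σ X_I over i = 1, …, 129, with X_I the indicator of one descent.
There are 129 indicators.
For each fixed i, the pair (π(i), π(i+1)) is a uniformly random ordered pair of distinct values from {1, …, 130}; by symmetry P[π(i) > π(i+1)] = 1/2.
By linearity: E[X] = 129 · (1/2) = (130 − 1) · (1/2) = 129/2 ≈ 64.500.

E[X] = 129/2 = 64.500.


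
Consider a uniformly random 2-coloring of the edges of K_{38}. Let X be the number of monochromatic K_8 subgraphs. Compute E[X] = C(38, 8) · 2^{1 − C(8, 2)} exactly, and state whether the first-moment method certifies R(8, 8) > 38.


E[X] = C(38, 8) · 2^{1 − 28} = 48903492 · 2^{−27} = 48903492/134217728.
As a reduced fraction: E[X] = 12225873/33554432 ≈ 0.36436.
Is E[X] < 1? YES.
Since E[X] < 1, there exists a 2-coloring of K_{38} with no monochromatic K_8; hence R(8, 8) > 38.

E[X] = 12225873/33554432 ≈ 0.36436; E[X] < 1, so R(8, 8) > 38.


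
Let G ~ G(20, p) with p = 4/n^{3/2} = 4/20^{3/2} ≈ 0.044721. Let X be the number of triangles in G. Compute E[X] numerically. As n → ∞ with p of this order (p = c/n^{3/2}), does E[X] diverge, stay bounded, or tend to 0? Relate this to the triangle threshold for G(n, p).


Number of potential triangles: C(20, 3) = 1140.
Each occurs with probability p³ ≈ (0.044721)³ ≈ 8.9442719e-05.
By linearity: E[X] = C(20, 3)·p³ ≈ 1140 · 8.9442719e-05 ≈ 0.10196.
Since α = 3/2 > 1, p = c/n^{3/2} = o(1/n) is below the triangle threshold p ~ 1/n. Asymptotically E[X] ~ (c³/6)·n^{3(1−α)} = (4³/6)·n^{-1.5} → 0, so by Markov's inequality G has no triangles w.h.p.

E[X] ≈ 0.10196; in regime p = Θ(1/n^{3/2}) E[X] tends to 0 (below the triangle threshold p ~ 1/n).


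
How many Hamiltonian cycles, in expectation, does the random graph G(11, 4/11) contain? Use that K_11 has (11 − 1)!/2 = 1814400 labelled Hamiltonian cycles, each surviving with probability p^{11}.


K_11 has (11 − 1)!/2 = 1814400 labelled Hamiltonian cycles.
For each such Hamiltonian cycle H, let X_H = 1 if all 11 edges of H are present in G. Then P[X_H = 1] = p^{11} = (4/11)^{11} = 4194304/285311670611.
Summing the indicators: E[X] = Σ_H E[X_H] = 1814400 · p^{11} = 1814400 · 4194304/285311670611 = 7610145177600/285311670611.
Numerically: E[X] ≈ 26.6731.

E[X] = 1814400 · (4/11)^{11} = 7610145177600/285311670611 ≈ 26.6731.


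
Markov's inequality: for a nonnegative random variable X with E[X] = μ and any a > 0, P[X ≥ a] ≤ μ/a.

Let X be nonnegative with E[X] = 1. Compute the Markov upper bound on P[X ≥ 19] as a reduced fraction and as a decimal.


μ = E[X] = 1, a = 19.
Markov: P[X ≥ 19] ≤ μ/a = (1)/19 = 1/19.
Numerically: ≈ 0.052632.
(Since a = 19 > μ = 1.000000, the bound 1/19 is < 1 and informative.)

P[X ≥ 19] ≤ 1/19 ≈ 0.052632.


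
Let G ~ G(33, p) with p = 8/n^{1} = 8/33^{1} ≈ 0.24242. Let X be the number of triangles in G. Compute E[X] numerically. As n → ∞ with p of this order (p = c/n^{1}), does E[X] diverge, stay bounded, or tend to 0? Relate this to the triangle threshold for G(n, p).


Number of potential triangles: C(33, 3) = 5456.
Each occurs with probability p³ ≈ (0.24242)³ ≈ 1.4247155e-02.
By linearity: E[X] = C(33, 3)·p³ ≈ 5456 · 1.4247155e-02 ≈ 77.73248.
Here α = 1, so p = 8/n is exactly at the triangle threshold p ~ 1/n. Asymptotically E[X] → c³/6 = 8³/6 = 256/3 ≈ 85.33333, a bounded constant. In this regime the triangle count is asymptotically Poisson(c³/6).

E[X] ≈ 77.73248; in regime p = Θ(1/n^{1}) E[X] stays bounded (at the triangle threshold p ~ 1/n).


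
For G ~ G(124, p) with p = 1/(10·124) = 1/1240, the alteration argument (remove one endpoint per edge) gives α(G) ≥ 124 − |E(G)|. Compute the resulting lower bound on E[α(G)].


E[|E(G)|] = C(124, 2)·p = 7626 · (1/1240) = 123/20.
E[α(G)] ≥ n − E[|E(G)|] = 124 − 123/20 = 2357/20.
Numerically: ≈ 117.850.
(This is only a lower bound; the true E[α(G)] may be larger.)

E[α(G)] ≥ 2357/20 ≈ 117.850.


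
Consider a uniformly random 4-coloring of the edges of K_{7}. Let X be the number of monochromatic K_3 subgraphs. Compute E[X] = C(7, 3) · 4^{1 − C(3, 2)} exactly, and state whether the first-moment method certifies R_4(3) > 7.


E[X] = C(7, 3) · 4^{1 − 3} = 35 · 4^{−2} = 35/16.
As a reduced fraction: E[X] = 35/16 ≈ 2.1875.
Is E[X] < 1? NO.
Since E[X] ≥ 1, the first-moment bound is inconclusive at n = 7; it does NOT by itself certify R_4(3) > 7.

E[X] = 35/16 ≈ 2.1875; E[X] ≥ 1; first-moment method inconclusive here.


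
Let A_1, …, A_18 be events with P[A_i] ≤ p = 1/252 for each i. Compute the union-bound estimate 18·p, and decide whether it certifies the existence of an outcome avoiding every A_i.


Union bound: P[∪_{i=1}^{18} A_i] ≤ Σ_i P[A_i] ≤ 18·p = 18·(1/252) = 1/14.
Numerically: 1/14 ≈ 0.071429.
Is 1/14 < 1? YES.
Since P[∪ A_i] ≤ 1/14 < 1, the complement has P[∩ A_i^c] ≥ 1 − 1/14 = 13/14 > 0, so some outcome avoids every A_i.

18·p = 1/14 ≈ 0.071429; existence CERTIFIED by the union bound.


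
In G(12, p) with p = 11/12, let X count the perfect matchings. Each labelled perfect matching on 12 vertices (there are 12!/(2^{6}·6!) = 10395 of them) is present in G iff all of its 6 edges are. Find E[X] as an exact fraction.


K_12 has 12!/(2^{6}·6!) = 10395 labelled perfect matchings.
For each such perfect matching H, let X_H = 1 if all 6 edges of H are present in G. Then P[X_H = 1] = p^{6} = (11/12)^{6} = 1771561/2985984.
Summing the indicators: E[X] = Σ_H E[X_H] = 10395 · p^{6} = 10395 · 1771561/2985984 = 682050985/110592.
Numerically: E[X] ≈ 6.17e+03.

E[X] = 10395 · (11/12)^{6} = 682050985/110592 ≈ 6.17e+03.


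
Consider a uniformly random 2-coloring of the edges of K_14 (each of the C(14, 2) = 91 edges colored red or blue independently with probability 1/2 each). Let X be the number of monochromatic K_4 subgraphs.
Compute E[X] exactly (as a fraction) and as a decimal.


Let X = Σ_S X_S over the C(14, 4) = 1001 subsets S of size 4, where X_S = 1 if the K_4 on S is monochromatic.
For a fixed S, the K_4 on S has C(4, 2) = 6 edges. P[all 6 edges red] = (1/2)^6, and likewise for blue, so P[monochromatic] = 2·(1/2)^6 = 2^{1 − 6} = 1/32.
By linearity: E[X] = C(14, 4) · 2^{1 − 6} = 1001 · 1/32 = 1001/32.
Numerically: E[X] ≈ 31.2812.

E[X] = C(14,4)·2^(1−C(4,2)) = 1001/32 ≈ 31.2812.


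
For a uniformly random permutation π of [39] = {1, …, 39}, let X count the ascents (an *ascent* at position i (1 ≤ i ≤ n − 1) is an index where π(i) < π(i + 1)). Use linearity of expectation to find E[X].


Write X = Σ X_I over i = 1, …, 38, with X_I the indicator of one ascent.
There are 38 indicators.
For each fixed i, the pair (π(i), π(i+1)) is a uniformly random ordered pair of distinct values from {1, …, 39}; by symmetry P[π(i) < π(i+1)] = 1/2.
By linearity: E[X] = 38 · (1/2) = (39 − 1) · (1/2) = 19 ≈ 19.000.

E[X] = 19 = 19.000.


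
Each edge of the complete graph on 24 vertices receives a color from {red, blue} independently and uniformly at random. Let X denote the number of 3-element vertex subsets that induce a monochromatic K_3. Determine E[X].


Let X = Σ_S X_S over the C(24, 3) = 2024 subsets S of size 3, where X_S = 1 if the K_3 on S is monochromatic.
For a fixed S, the K_3 on S has C(3, 2) = 3 edges. P[all 3 edges red] = (1/2)^3, and likewise for blue, so P[monochromatic] = 2·(1/2)^3 = 2^{1 − 3} = 1/4.
By linearity of expectation: E[X] = C(24, 3) · 2^{1 − 3} = 2024 · 1/4 = 506.
Numerically: E[X] ≈ 506.00000.

E[X] = C(24,3)·2^(1−C(3,2)) = 506 ≈ 506.00000.


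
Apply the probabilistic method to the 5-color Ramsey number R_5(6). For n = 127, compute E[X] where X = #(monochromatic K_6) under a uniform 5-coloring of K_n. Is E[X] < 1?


E[X] = C(127, 6) · 5^{1 − 15} = 5169379425 · 5^{−14} = 5169379425/6103515625.
As a reduced fraction: E[X] = 206775177/244140625 ≈ 0.847.
Is E[X] < 1? YES.
Since E[X] < 1, there exists a 5-coloring of K_{127} with no monochromatic K_6; hence R_5(6) > 127.

E[X] = 206775177/244140625 ≈ 0.847; E[X] < 1, so R_5(6) > 127.


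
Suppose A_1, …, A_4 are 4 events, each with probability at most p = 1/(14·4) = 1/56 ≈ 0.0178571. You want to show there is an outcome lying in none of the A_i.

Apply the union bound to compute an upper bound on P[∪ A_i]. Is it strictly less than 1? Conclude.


Union bound: P[∪_{i=1}^{4} A_i] ≤ Σ_i P[A_i] ≤ 4·p = 4·(1/56) = 1/14.
Numerically: 1/14 ≈ 0.0714286.
Is 1/14 < 1? YES.
Since P[∪ A_i] ≤ 1/14 < 1, the complement has P[∩ A_i^c] ≥ 1 − 1/14 = 13/14 > 0, so some outcome avoids every A_i.

4·p = 1/14 ≈ 0.0714286; existence CERTIFIED by the union bound.


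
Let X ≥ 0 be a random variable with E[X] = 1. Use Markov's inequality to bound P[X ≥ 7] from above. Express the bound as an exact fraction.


μ = E[X] = 1, a = 7.
Markov: P[X ≥ 7] ≤ μ/a = (1)/7 = 1/7.
Numerically: ≈ 0.14286.
(Since a = 7 > μ = 1.00000, the bound 1/7 is < 1 and informative.)

P[X ≥ 7] ≤ 1/7 ≈ 0.14286.


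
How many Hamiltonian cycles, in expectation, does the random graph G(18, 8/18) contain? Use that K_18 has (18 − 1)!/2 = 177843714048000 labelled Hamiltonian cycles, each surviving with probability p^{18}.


K_18 has (18 − 1)!/2 = 177843714048000 labelled Hamiltonian cycles.
For each such Hamiltonian cycle H, let X_H = 1 if all 18 edges of H are present in G. Then P[X_H = 1] = p^{18} = (4/9)^{18} = 68719476736/150094635296999121.
By linearity of expectation: E[X] = Σ_H E[X_H] = 177843714048000 · p^{18} = 177843714048000 · 68719476736/150094635296999121 = 16764508875398316032000/205891132094649.
Numerically: E[X] ≈ 8.14e+07.

E[X] = 177843714048000 · (4/9)^{18} = 16764508875398316032000/205891132094649 ≈ 8.14e+07.


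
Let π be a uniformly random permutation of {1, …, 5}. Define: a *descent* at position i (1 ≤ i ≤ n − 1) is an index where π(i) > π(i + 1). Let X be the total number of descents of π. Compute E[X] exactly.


Write X = Σ X_I over i = 1, …, 4, with X_I the indicator of one descent.
There are 4 indicators.
For each fixed i, the pair (π(i), π(i+1)) is a uniformly random ordered pair of distinct values from {1, …, 5}; by symmetry P[π(i) > π(i+1)] = 1/2.
By linearity: E[X] = 4 · (1/2) = (5 − 1) · (1/2) = 2 ≈ 2.000000.

E[X] = 2 = 2.000000.


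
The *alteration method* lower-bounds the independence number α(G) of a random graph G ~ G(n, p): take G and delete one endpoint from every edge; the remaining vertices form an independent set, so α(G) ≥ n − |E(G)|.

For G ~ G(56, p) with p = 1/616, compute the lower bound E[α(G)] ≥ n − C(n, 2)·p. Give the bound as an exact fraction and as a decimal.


E[|E(G)|] = C(56, 2)·p = 1540 · (1/616) = 5/2.
E[α(G)] ≥ n − E[|E(G)|] = 56 − 5/2 = 107/2.
Numerically: ≈ 53.500000.
(This is only a lower bound; the true E[α(G)] may be larger.)

E[α(G)] ≥ 107/2 ≈ 53.500000.


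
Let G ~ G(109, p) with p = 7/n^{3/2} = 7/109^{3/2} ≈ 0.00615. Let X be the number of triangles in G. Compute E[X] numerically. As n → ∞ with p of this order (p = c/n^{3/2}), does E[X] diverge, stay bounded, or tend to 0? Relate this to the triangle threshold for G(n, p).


Number of potential triangles: C(109, 3) = 209934.
Each occurs with probability p³ ≈ (0.00615)³ ≈ 2.32742e-07.
By linearity: E[X] = C(109, 3)·p³ ≈ 209934 · 2.32742e-07 ≈ 0.049.
Since α = 3/2 > 1, p = c/n^{3/2} = o(1/n) is below the triangle threshold p ~ 1/n. Asymptotically E[X] ~ (c³/6)·n^{3(1−α)} = (7³/6)·n^{-1.5} → 0, so by Markov's inequality G has no triangles w.h.p.

E[X] ≈ 0.049; in regime p = Θ(1/n^{3/2}) E[X] tends to 0 (below the triangle threshold p ~ 1/n).


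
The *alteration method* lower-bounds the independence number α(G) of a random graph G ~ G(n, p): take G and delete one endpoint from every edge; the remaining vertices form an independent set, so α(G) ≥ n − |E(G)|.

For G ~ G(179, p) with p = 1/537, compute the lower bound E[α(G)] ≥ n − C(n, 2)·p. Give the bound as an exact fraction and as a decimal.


E[|E(G)|] = C(179, 2)·p = 15931 · (1/537) = 89/3.
E[α(G)] ≥ n − E[|E(G)|] = 179 − 89/3 = 448/3.
Numerically: ≈ 149.333.
(This is only a lower bound; the true E[α(G)] may be larger.)

E[α(G)] ≥ 448/3 ≈ 149.333.
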